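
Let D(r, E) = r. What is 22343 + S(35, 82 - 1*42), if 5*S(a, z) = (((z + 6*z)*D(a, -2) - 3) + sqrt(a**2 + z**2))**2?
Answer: 96095749/5 + 19594*sqrt(113) ≈ 1.9427e+7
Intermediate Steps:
S(a, z) = (-3 + sqrt(a**2 + z**2) + 7*a*z)**2/5 (S(a, z) = (((z + 6*z)*a - 3) + sqrt(a**2 + z**2))**2/5 = (((7*z)*a - 3) + sqrt(a**2 + z**2))**2/5 = ((7*a*z - 3) + sqrt(a**2 + z**2))**2/5 = ((-3 + 7*a*z) + sqrt(a**2 + z**2))**2/5 = (-3 + sqrt(a**2 + z**2) + 7*a*z)**2/5)
22343 + S(35, 82 - 1*42) = 22343 + (-3 + sqrt(35**2 + (82 - 1*42)**2) + 7*35*(82 - 1*42))**2/5 = 22343 + (-3 + sqrt(1225 + (82 - 42)**2) + 7*35*(82 - 42))**2/5 = 22343 + (-3 + sqrt(1225 + 40**2) + 7*35*40)**2/5 = 22343 + (-3 + sqrt(1225 + 1600) + 9800)**2/5 = 22343 + (-3 + sqrt(2825) + 9800)**2/5 = 22343 + (-3 + 5*sqrt(113) + 9800)**2/5 = 22343 + (9797 + 5*sqrt(113))**2/5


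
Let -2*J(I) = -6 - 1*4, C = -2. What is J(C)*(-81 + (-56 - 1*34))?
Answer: -855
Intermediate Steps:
J(I) = 5 (J(I) = -(-6 - 1*4)/2 = -(-6 - 4)/2 = -½*(-10) = 5)
J(C)*(-81 + (-56 - 1*34)) = 5*(-81 + (-56 - 1*34)) = 5*(-81 + (-56 - 34)) = 5*(-81 - 90) = 5*(-171) = -855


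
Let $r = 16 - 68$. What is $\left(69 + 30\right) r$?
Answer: $-5148$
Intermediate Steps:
$r = -52$
$\left(69 + 30\right) r = \left(69 + 30\right) \left(-52\right) = 99 \left(-52\right) = -5148$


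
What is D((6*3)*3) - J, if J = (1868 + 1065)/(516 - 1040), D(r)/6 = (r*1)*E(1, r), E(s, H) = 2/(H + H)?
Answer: 6077/524 ≈ 11.597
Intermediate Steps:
E(s, H) = 1/H (E(s, H) = 2/((2*H)) = 2*(1/(2*H)) = 1/H)
D(r) = 6 (D(r) = 6*((r*1)/r) = 6*(r/r) = 6*1 = 6)
J = -2933/524 (J = 2933/(-524) = 2933*(-1/524) = -2933/524 ≈ -5.5973)
D((6*3)*3) - J = 6 - 1*(-2933/524) = 6 + 2933/524 = 6077/524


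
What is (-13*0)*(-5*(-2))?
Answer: 0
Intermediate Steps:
(-13*0)*(-5*(-2)) = 0*10 = 0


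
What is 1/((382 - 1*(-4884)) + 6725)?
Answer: 1/11991 ≈ 8.3396e-5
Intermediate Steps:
1/((382 - 1*(-4884)) + 6725) = 1/((382 + 4884) + 6725) = 1/(5266 + 6725) = 1/11991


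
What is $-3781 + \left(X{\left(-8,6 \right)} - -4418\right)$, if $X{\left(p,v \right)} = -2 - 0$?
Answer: $635$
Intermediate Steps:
$X{\left(p,v \right)} = -2$ ($X{\left(p,v \right)} = -2 + 0 = -2$)
$-3781 + \left(X{\left(-8,6 \right)} - -4418\right) = -3781 - -4416 = -3781 + \left(-2 + 4418\right) = -3781 + 4416 = 635$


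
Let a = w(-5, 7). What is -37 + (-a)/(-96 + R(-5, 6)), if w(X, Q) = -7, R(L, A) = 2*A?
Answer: -445/12 ≈ -37.083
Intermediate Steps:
a = -7
-37 + (-a)/(-96 + R(-5, 6)) = -37 + (-1*(-7))/(-96 + 2*6) = -37 + 7/(-96 + 12) = -37 + 7/(-84) = -37 - 1/84*7 = -37 - 1/12 = -445/12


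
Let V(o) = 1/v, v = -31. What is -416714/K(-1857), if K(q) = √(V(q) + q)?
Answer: 208357*I*√111538/7196 ≈ 9670.0*I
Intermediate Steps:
V(o) = -1/31 (V(o) = 1/(-31) = -1/31)
K(q) = √(-1/31 + q)
-416714/K(-1857) = -416714*31/√(-31 + 961*(-1857)) = -416714*31/√(-31 - 1784577) = -416714*(-I*√111538/14392) = -(-208357)*I*√111538/7196 = 208357*I*√111538/7196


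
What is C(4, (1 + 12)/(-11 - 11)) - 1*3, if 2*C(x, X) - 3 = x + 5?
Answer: 3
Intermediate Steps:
C(x, X) = 4 + x/2 (C(x, X) = 3/2 + (x + 5)/2 = 3/2 + (5 + x)/2 = 3/2 + (5/2 + x/2) = 4 + x/2)
C(4, (1 + 12)/(-11 - 11)) - 1*3 = (4 + (1/2)*4) - 1*3 = (4 + 2) - 3 = 6 - 3 = 3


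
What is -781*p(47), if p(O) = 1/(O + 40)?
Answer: -781/87 ≈ -8.9770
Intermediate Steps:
p(O) = 1/(40 + O)
-781*p(47) = -781/(40 + 47) = -781/87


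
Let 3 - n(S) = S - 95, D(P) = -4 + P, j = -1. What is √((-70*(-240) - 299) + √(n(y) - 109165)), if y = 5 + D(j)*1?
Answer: √(16501 + I*√109067) ≈ 128.46 + 1.285*I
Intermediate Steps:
y = 0 (y = 5 + (-4 - 1)*1 = 5 - 5*1 = 5 - 5 = 0)
n(S) = 98 - S (n(S) = 3 - (S - 95) = 3 - (-95 + S) = 3 + (95 - S) = 98 - S)
√((-70*(-240) - 299) + √(n(y) - 109165)) = √((-70*(-240) - 299) + √((98 - 1*0) - 109165)) = √((16800 - 299) + √((98 + 0) - 109165)) = √(16501 + √(98 - 109165)) = √(16501 + √(-109067)) = √(16501 + I*√109067)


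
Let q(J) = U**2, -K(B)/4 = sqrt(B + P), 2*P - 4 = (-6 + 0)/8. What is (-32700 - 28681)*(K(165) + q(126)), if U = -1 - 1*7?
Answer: -3928384 + 61381*sqrt(2666) ≈ -7.5908e+5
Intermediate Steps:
U = -8 (U = -1 - 7 = -8)
P = 13/8 (P = 2 + ((-6 + 0)/8)/2 = 2 + ((1/8)*(-6))/2 = 2 + (1/2)*(-3/4) = 2 - 3/8 = 13/8 ≈ 1.6250)
K(B) = -4*sqrt(13/8 + B) (K(B) = -4*sqrt(B + 13/8) = -4*sqrt(13/8 + B))
q(J) = 64 (q(J) = (-8)**2 = 64)
(-32700 - 28681)*(K(165) + q(126)) = (-32700 - 28681)*(-sqrt(26 + 16*165) + 64) = -61381*(-sqrt(26 + 2640) + 64) = -61381*(-sqrt(2666) + 64) = -61381*(64 - sqrt(2666)) = -3928384 + 61381*sqrt(2666)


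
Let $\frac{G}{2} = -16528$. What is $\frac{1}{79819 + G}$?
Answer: $\frac{1}{46763} \approx 2.1384 \cdot 10^{-5}$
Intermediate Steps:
$G = -33056$ ($G = 2 \left(-16528\right) = -33056$)
$\frac{1}{79819 + G} = \frac{1}{79819 - 33056} = \frac{1}{46763}$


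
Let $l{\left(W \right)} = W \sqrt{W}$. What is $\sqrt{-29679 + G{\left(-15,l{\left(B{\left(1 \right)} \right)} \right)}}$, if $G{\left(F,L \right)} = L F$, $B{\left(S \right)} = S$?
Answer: $7 i \sqrt{606} \approx 172.32 i$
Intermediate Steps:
$l{\left(W \right)} = W^{\frac{3}{2}}$
$G{\left(F,L \right)} = F L$
$\sqrt{-29679 + G{\left(-15,l{\left(B{\left(1 \right)} \right)} \right)}} = \sqrt{-29679 - 15 \cdot 1^{\frac{3}{2}}} = \sqrt{-29679 - 15} = \sqrt{-29694} = 7 i \sqrt{606}$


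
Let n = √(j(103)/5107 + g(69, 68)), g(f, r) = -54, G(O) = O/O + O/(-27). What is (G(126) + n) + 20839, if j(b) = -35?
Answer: 62506/3 + I*√1408576991/5107 ≈ 20835.0 + 7.3489*I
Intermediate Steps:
G(O) = 1 - O/27 (G(O) = 1 + O*(-1/27) = 1 - O/27)
n = I*√1408576991/5107 (n = √(-35/5107 - 54) = √(-275813/5107) = I*√1408576991/5107 ≈ 7.3489*I)
(G(126) + n) + 20839 = ((1 - 1/27*126) + I*√1408576991/5107) + 20839 = ((1 - 14/3) + I*√1408576991/5107) + 20839 = (-11/3 + I*√1408576991/5107) + 20839 = 62506/3 + I*√1408576991/5107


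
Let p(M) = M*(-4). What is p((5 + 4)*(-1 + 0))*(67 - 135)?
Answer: -2448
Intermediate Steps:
p(M) = -4*M
p((5 + 4)*(-1 + 0))*(67 - 135) = (-4*(5 + 4)*(-1 + 0))*(67 - 135) = -36*(-1)*(-68) = -4*(-9)*(-68) = 36*(-68) = -2448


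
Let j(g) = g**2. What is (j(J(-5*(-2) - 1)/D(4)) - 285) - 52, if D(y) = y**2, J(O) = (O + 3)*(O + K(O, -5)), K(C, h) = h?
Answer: -328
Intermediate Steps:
J(O) = (-5 + O)*(3 + O) (J(O) = (O + 3)*(O - 5) = (3 + O)*(-5 + O) = (-5 + O)*(3 + O))
(j(J(-5*(-2) - 1)/D(4)) - 285) - 52 = (((-15 + (-5*(-2) - 1)**2 - 2*(-5*(-2) - 1))/(4**2))**2 - 285) - 52 = (((-15 + (10 - 1)**2 - 2*(10 - 1))/16)**2 - 285) - 52 = (((-15 + 9**2 - 2*9)*(1/16))**2 - 285) - 52 = (((-15 + 81 - 18)*(1/16))**2 - 285) - 52 = ((48*(1/16))**2 - 285) - 52 = (3**2 - 285) - 52 = (9 - 285) - 52 = -276 - 52 = -328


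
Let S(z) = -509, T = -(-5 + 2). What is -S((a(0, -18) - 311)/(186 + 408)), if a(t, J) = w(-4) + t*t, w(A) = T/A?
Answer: 509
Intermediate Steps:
T = 3 (T = -1*(-3) = 3)
w(A) = 3/A
a(t, J) = -¾ + t² (a(t, J) = 3/(-4) + t*t = 3*(-¼) + t² = -¾ + t²)
-S((a(0, -18) - 311)/(186 + 408)) = -1*(-509) = 509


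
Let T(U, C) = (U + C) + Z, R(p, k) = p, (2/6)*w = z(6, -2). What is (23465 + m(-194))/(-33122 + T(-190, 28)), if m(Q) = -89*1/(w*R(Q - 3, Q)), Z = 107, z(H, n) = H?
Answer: -83206979/117645642 ≈ -0.70727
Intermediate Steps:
w = 18 (w = 3*6 = 18)
m(Q) = -89/(-54 + 18*Q) (m(Q) = -89*1/(18*(Q - 3)) = -89*1/(18*(-3 + Q)) = -89/(-54 + 18*Q))
T(U, C) = 107 + C + U (T(U, C) = (U + C) + 107 = (C + U) + 107 = 107 + C + U)
(23465 + m(-194))/(-33122 + T(-190, 28)) = (23465 - 89/(-54 + 18*(-194)))/(-33122 + (107 + 28 - 190)) = (23465 - 89/(-54 - 3492))/(-33122 - 55) = (23465 - 89/(-3546))/(-33177) = (23465 - 89*(-1/3546))*(-1/33177) = (23465 + 89/3546)*(-1/33177) = (83206979/3546)*(-1/33177) = -83206979/117645642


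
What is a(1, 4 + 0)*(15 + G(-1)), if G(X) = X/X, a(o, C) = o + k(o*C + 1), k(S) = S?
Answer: 96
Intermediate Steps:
a(o, C) = 1 + o + C*o (a(o, C) = o + (o*C + 1) = o + (C*o + 1) = o + (1 + C*o) = 1 + o + C*o)
G(X) = 1
a(1, 4 + 0)*(15 + G(-1)) = (1 + 1 + (4 + 0)*1)*(15 + 1) = (1 + 1 + 4*1)*16 = (1 + 1 + 4)*16 = 6*16 = 96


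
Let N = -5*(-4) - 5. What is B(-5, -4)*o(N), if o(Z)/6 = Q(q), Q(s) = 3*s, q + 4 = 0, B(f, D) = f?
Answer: 360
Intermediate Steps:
q = -4 (q = -4 + 0 = -4)
N = 15 (N = 20 - 5 = 15)
o(Z) = -72 (o(Z) = 6*(3*(-4)) = 6*(-12) = -72)
B(-5, -4)*o(N) = -5*(-72) = 360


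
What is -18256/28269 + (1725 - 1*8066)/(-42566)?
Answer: -597831167/1203298254 ≈ -0.49683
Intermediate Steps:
-18256/28269 + (1725 - 1*8066)/(-42566) = -18256*1/28269 + (1725 - 8066)*(-1/42566) = -18256/28269 - 6341*(-1/42566) = -18256/28269 + 6341/42566 = -597831167/1203298254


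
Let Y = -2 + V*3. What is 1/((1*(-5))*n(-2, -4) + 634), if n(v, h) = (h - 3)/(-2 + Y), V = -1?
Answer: 1/629 ≈ 0.0015898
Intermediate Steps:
Y = -5 (Y = -2 - 1*3 = -2 - 3 = -5)
n(v, h) = 3/7 - h/7 (n(v, h) = (h - 3)/(-2 - 5) = (-3 + h)/(-7) = (-3 + h)*(-⅐) = 3/7 - h/7)
1/((1*(-5))*n(-2, -4) + 634) = 1/((1*(-5))*(3/7 - ⅐*(-4)) + 634) = 1/(-5*(3/7 + 4/7) + 634) = 1/(-5*1 + 634) = 1/(-5 + 634) = 1/629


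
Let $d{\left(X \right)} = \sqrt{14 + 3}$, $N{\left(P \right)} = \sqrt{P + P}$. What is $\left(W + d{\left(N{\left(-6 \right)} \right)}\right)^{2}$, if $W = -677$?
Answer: $\left(677 - \sqrt{17}\right)^{2} \approx 4.5276 \cdot 10^{5}$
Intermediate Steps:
$N{\left(P \right)} = \sqrt{2} \sqrt{P}$ ($N{\left(P \right)} = \sqrt{2 P} = \sqrt{2} \sqrt{P}$)
$d{\left(X \right)} = \sqrt{17}$
$\left(W + d{\left(N{\left(-6 \right)} \right)}\right)^{2} = \left(-677 + \sqrt{17}\right)^{2}$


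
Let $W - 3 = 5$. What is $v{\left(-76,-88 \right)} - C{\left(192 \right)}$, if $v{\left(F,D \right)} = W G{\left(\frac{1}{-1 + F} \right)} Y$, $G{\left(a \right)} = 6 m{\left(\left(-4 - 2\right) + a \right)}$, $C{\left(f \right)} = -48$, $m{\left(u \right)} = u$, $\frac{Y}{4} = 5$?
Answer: $- \frac{440784}{77} \approx -5724.5$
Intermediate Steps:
$Y = 20$ ($Y = 4 \cdot 5 = 20$)
$G{\left(a \right)} = -36 + 6 a$ ($G{\left(a \right)} = 6 \left(\left(-4 - 2\right) + a\right) = 6 \left(-6 + a\right) = -36 + 6 a$)
$W = 8$ ($W = 3 + 5 = 8$)
$v{\left(F,D \right)} = -5760 + \frac{960}{-1 + F}$ ($v{\left(F,D \right)} = 8 \left(-36 + \frac{6}{-1 + F}\right) 20 = \left(-288 + \frac{48}{-1 + F}\right) 20 = -5760 + \frac{960}{-1 + F}$)
$v{\left(-76,-88 \right)} - C{\left(192 \right)} = \frac{960 \left(7 - -456\right)}{-1 - 76} - -48 = \frac{960 \left(7 + 456\right)}{-77} + 48 = 960 \left(- \frac{1}{77}\right) 463 + 48 = - \frac{444480}{77} + 48 = - \frac{440784}{77}$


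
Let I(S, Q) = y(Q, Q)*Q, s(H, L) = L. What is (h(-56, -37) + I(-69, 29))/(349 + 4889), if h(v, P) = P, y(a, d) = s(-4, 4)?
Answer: 79/5238 ≈ 0.015082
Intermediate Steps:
y(a, d) = 4
I(S, Q) = 4*Q
(h(-56, -37) + I(-69, 29))/(349 + 4889) = (-37 + 4*29)/(349 + 4889) = (-37 + 116)/5238 = 79*(1/5238) = 79/5238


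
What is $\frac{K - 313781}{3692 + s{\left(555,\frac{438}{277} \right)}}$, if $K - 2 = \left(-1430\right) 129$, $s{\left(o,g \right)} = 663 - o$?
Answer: $- \frac{498249}{3800} \approx -131.12$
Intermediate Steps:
$K = -184468$ ($K = 2 - 184470 = -184468$)
$\frac{K - 313781}{3692 + s{\left(555,\frac{438}{277} \right)}} = \frac{-184468 - 313781}{3692 + \left(663 - 555\right)} = - \frac{498249}{3692 + \left(663 - 555\right)} = - \frac{498249}{3692 + 108} = - \frac{498249}{3800}$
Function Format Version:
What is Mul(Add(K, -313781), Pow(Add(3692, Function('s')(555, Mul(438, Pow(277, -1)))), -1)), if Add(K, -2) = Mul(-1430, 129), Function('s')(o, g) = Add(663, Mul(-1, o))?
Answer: Rational(-498249, 3800) ≈ -131.12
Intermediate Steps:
K = -184468 (K = Add(2, Mul(-1430, 129)) = Add(2, -184470) = -184468)
Mul(Add(K, -313781), Pow(Add(3692, Function('s')(555, Mul(438, Pow(277, -1)))), -1)) = Mul(Add(-184468, -313781), Pow(Add(3692, Add(663, Mul(-1, 555))), -1)) = Mul(-498249, Pow(Add(3692, Add(663, -555)), -1)) = Mul(-498249, Pow(Add(3692, 108), -1)) = Mul(-498249, Pow(3800, -1)) = Mul(-498249, Rational(1, 3800)) = Rational(-498249, 3800)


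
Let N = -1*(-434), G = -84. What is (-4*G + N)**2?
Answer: 592900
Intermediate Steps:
N = 434
(-4*G + N)**2 = (-4*(-84) + 434)**2 = (336 + 434)**2 = 770**2 = 592900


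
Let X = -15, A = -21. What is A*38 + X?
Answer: -813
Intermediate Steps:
A*38 + X = -21*38 - 15 = -798 - 15 = -813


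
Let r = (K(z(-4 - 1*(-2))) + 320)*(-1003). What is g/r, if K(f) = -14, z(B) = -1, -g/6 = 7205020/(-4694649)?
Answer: -7205020/240145380297 ≈ -3.0003e-5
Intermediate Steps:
g = 14410040/1564883 (g = -43230120/(-4694649) = -43230120*(-1)/4694649 = -6*(-7205020/4694649) = 14410040/1564883 ≈ 9.2084)
r = -306918 (r = (-14 + 320)*(-1003) = 306*(-1003) = -306918)
g/r = (14410040/1564883)/(-306918) = (14410040/1564883)*(-1/306918) = -7205020/240145380297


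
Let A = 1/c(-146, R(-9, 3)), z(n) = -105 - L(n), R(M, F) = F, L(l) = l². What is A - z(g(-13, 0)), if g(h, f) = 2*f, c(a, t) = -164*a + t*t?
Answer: 2515066/23953 ≈ 105.00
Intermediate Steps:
c(a, t) = t² - 164*a (c(a, t) = -164*a + t² = t² - 164*a)
z(n) = -105 - n²
A = 1/23953 (A = 1/(3² - 164*(-146)) = 1/(9 + 23944) = 1/23953 ≈ 4.1748e-5)
A - z(g(-13, 0)) = 1/23953 - (-105 - (2*0)²) = 1/23953 - (-105 - 1*0²) = 1/23953 - (-105 - 1*0) = 1/23953 - (-105 + 0) = 1/23953 - 1*(-105) = 1/23953 + 105 = 2515066/23953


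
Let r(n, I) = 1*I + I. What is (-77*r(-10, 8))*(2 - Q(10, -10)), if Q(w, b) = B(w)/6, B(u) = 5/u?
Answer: -7084/3 ≈ -2361.3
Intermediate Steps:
Q(w, b) = 5/(6*w) (Q(w, b) = (5/w)/6 = (5/w)*(⅙) = 5/(6*w))
r(n, I) = 2*I (r(n, I) = I + I = 2*I)
(-77*r(-10, 8))*(2 - Q(10, -10)) = (-154*8)*(2 - 5/(6*10)) = (-77*16)*(2 - 5/(6*10)) = -1232*(2 - 1*1/12) = -1232*(2 - 1/12) = -1232*23/12 = -7084/3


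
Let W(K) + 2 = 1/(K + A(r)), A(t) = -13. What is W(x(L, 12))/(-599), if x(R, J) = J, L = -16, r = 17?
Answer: 3/599 ≈ 0.0050083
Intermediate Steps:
W(K) = -2 + 1/(-13 + K) (W(K) = -2 + 1/(K - 13) = -2 + 1/(-13 + K))
W(x(L, 12))/(-599) = ((27 - 2*12)/(-13 + 12))/(-599) = ((27 - 24)/(-1))*(-1/599) = -1*3*(-1/599) = -3*(-1/599) = 3/599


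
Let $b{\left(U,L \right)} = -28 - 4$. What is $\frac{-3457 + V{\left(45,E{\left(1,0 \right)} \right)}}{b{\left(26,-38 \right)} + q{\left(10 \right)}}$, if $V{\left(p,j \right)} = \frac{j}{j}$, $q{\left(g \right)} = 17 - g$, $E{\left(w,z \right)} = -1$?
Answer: $\frac{3456}{25} \approx 138.24$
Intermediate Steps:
$b{\left(U,L \right)} = -32$
$V{\left(p,j \right)} = 1$
$\frac{-3457 + V{\left(45,E{\left(1,0 \right)} \right)}}{b{\left(26,-38 \right)} + q{\left(10 \right)}} = \frac{-3457 + 1}{-32 + \left(17 - 10\right)} = - \frac{3456}{-32 + \left(17 - 10\right)} = - \frac{3456}{-32 + 7} = - \frac{3456}{-25} = \left(-3456\right) \left(- \frac{1}{25}\right) = \frac{3456}{25}$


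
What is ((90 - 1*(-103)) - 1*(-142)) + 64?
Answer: 399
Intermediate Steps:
((90 - 1*(-103)) - 1*(-142)) + 64 = ((90 + 103) + 142) + 64 = (193 + 142) + 64 = 335 + 64 = 399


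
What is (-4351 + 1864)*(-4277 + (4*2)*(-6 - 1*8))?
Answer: 10915443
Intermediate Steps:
(-4351 + 1864)*(-4277 + (4*2)*(-6 - 1*8)) = -2487*(-4277 + 8*(-6 - 8)) = -2487*(-4277 + 8*(-14)) = -2487*(-4277 - 112) = -2487*(-4389) = 10915443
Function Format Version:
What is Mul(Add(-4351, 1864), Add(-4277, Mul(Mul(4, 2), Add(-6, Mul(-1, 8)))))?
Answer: 10915443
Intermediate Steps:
Mul(Add(-4351, 1864), Add(-4277, Mul(Mul(4, 2), Add(-6, Mul(-1, 8))))) = Mul(-2487, Add(-4277, Mul(8, Add(-6, -8)))) = Mul(-2487, Add(-4277, Mul(8, -14))) = Mul(-2487, Add(-4277, -112)) = Mul(-2487, -4389) = 10915443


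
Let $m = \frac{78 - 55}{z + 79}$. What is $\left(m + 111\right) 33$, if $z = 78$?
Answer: $\frac{575850}{157} \approx 3667.8$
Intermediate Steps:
$m = \frac{23}{157}$ ($m = \frac{78 - 55}{78 + 79} = \frac{78 - 55}{157} = 23 \cdot \frac{1}{157} = \frac{23}{157} \approx 0.1465$)
$\left(m + 111\right) 33 = \left(\frac{23}{157} + 111\right) 33 = \frac{17450}{157} \cdot 33 = \frac{575850}{157}$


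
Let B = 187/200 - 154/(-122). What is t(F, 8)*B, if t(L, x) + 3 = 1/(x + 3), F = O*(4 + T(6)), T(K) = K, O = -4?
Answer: -9748/1525 ≈ -6.3921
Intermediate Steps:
F = -40 (F = -4*(4 + 6) = -4*10 = -40)
t(L, x) = -3 + 1/(3 + x) (t(L, x) = -3 + 1/(x + 3) = -3 + 1/(3 + x))
B = 26807/12200 (B = 187*(1/200) - 154*(-1/122) = 187/200 + 77/61 = 26807/12200 ≈ 2.1973)
t(F, 8)*B = ((-8 - 3*8)/(3 + 8))*(26807/12200) = ((-8 - 24)/11)*(26807/12200) = ((1/11)*(-32))*(26807/12200) = -32/11*26807/12200 = -9748/1525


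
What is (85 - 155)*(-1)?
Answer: 70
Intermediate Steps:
(85 - 155)*(-1) = -70*(-1) = 70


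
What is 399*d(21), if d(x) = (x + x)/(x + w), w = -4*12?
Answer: -1862/3 ≈ -620.67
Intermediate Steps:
w = -48
d(x) = 2*x/(-48 + x) (d(x) = (x + x)/(x - 48) = (2*x)/(-48 + x) = 2*x/(-48 + x))
399*d(21) = 399*(2*21/(-48 + 21)) = 399*(2*21/(-27)) = 399*(2*21*(-1/27)) = 399*(-14/9) = -1862/3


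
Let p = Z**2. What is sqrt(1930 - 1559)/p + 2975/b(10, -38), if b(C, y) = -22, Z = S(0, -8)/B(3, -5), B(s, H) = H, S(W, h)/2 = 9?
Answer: -2975/22 + 25*sqrt(371)/324 ≈ -133.74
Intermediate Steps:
S(W, h) = 18 (S(W, h) = 2*9 = 18)
Z = -18/5 (Z = 18/(-5) = 18*(-1/5) = -18/5 ≈ -3.6000)
p = 324/25 (p = (-18/5)**2 = 324/25 ≈ 12.960)
sqrt(1930 - 1559)/p + 2975/b(10, -38) = sqrt(1930 - 1559)/(324/25) + 2975/(-22) = sqrt(371)*(25/324) + 2975*(-1/22) = 25*sqrt(371)/324 - 2975/22 = -2975/22 + 25*sqrt(371)/324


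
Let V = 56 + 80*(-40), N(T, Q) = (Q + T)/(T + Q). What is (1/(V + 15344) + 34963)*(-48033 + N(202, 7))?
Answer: -2560997800404/1525 ≈ -1.6793e+9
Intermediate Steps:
N(T, Q) = 1 (N(T, Q) = (Q + T)/(Q + T) = 1)
V = -3144 (V = 56 - 3200 = -3144)
(1/(V + 15344) + 34963)*(-48033 + N(202, 7)) = (1/(-3144 + 15344) + 34963)*(-48033 + 1) = (1/12200 + 34963)*(-48032) = (426548601/12200)*(-48032) = -2560997800404/1525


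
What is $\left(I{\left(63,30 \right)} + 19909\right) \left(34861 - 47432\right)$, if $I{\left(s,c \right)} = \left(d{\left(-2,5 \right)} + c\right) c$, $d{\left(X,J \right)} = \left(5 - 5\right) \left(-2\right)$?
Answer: $-261589939$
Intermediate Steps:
$d{\left(X,J \right)} = 0$ ($d{\left(X,J \right)} = 0 \left(-2\right) = 0$)
$I{\left(s,c \right)} = c^{2}$ ($I{\left(s,c \right)} = \left(0 + c\right) c = c c = c^{2}$)
$\left(I{\left(63,30 \right)} + 19909\right) \left(34861 - 47432\right) = \left(30^{2} + 19909\right) \left(34861 - 47432\right) = \left(900 + 19909\right) \left(-12571\right) = 20809 \left(-12571\right) = -261589939$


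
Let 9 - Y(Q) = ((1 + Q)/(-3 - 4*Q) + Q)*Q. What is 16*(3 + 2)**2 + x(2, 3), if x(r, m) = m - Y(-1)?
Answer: 395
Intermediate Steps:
Y(Q) = 9 - Q*(Q + (1 + Q)/(-3 - 4*Q)) (Y(Q) = 9 - ((1 + Q)/(-3 - 4*Q) + Q)*Q = 9 - (Q + (1 + Q)/(-3 - 4*Q))*Q = 9 - Q*(Q + (1 + Q)/(-3 - 4*Q)))
x(r, m) = -8 + m (x(r, m) = m - (27 - 4*(-1)**3 - 2*(-1)**2 + 37*(-1))/(3 + 4*(-1)) = m - (27 - 4*(-1) - 2*1 - 37)/(3 - 4) = m - (27 + 4 - 2 - 37)/(-1) = m - (-1)*(-8) = m - 1*8 = m - 8 = -8 + m)
16*(3 + 2)**2 + x(2, 3) = 16*(3 + 2)**2 + (-8 + 3) = 16*5**2 - 5 = 16*25 - 5 = 400 - 5 = 395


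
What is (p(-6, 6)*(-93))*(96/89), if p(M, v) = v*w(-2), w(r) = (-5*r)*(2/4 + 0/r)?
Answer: -267840/89 ≈ -3009.4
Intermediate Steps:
w(r) = -5*r/2 (w(r) = (-5*r)*(2*(1/4) + 0) = (-5*r)*(1/2 + 0) = -5*r*(1/2) = -5*r/2)
p(M, v) = 5*v (p(M, v) = v*(-5/2*(-2)) = v*5 = 5*v)
(p(-6, 6)*(-93))*(96/89) = ((5*6)*(-93))*(96/89) = (30*(-93))*(96*(1/89)) = -2790*96/89 = -267840/89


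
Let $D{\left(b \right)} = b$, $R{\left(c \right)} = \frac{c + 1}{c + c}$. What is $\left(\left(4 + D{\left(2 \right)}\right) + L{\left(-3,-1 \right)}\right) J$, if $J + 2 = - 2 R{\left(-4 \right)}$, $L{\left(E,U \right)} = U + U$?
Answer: $-11$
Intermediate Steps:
$R{\left(c \right)} = \frac{1 + c}{2 c}$
$L{\left(E,U \right)} = 2 U$
$J = - \frac{11}{4}$ ($J = -2 - 2 \frac{1 - 4}{2 \left(-4\right)} = -2 - 2 \cdot \frac{1}{2} \left(- \frac{1}{4}\right) \left(-3\right) = -2 - \frac{3}{4} = - \frac{11}{4} \approx -2.75$)
$\left(\left(4 + D{\left(2 \right)}\right) + L{\left(-3,-1 \right)}\right) J = \left(\left(4 + 2\right) + 2 \left(-1\right)\right) \left(- \frac{11}{4}\right) = \left(6 - 2\right) \left(- \frac{11}{4}\right) = 4 \left(- \frac{11}{4}\right) = -11$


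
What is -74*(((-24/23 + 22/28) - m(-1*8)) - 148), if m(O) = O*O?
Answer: 2528839/161 ≈ 15707.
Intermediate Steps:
m(O) = O**2
-74*(((-24/23 + 22/28) - m(-1*8)) - 148) = -74*(((-24/23 + 22/28) - (-1*8)**2) - 148) = -74*(((-24*1/23 + 22*(1/28)) - 1*(-8)**2) - 148) = -74*(((-24/23 + 11/14) - 1*64) - 148) = -74*((-83/322 - 64) - 148) = -74*(-20691/322 - 148) = -74*(-68347/322) = 2528839/161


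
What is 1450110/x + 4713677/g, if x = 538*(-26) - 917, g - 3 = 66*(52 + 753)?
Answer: -1358267789/158389473 ≈ -8.5755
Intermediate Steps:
g = 53133 (g = 3 + 66*(52 + 753) = 3 + 66*805 = 3 + 53130 = 53133)
x = -14905 (x = -13988 - 917 = -14905)
1450110/x + 4713677/g = 1450110/(-14905) + 4713677/53133 = 1450110*(-1/14905) + 4713677*(1/53133) = -290022/2981 + 4713677/53133 = -1358267789/158389473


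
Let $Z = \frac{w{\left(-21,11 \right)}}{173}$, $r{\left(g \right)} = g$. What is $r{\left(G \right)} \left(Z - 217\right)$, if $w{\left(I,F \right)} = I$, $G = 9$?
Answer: $- \frac{338058}{173} \approx -1954.1$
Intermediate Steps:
$Z = - \frac{21}{173} \approx -0.12139$
$r{\left(G \right)} \left(Z - 217\right) = 9 \left(- \frac{21}{173} - 217\right) = 9 \left(- \frac{37562}{173}\right) = - \frac{338058}{173}$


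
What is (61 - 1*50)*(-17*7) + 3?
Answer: -1306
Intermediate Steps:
(61 - 1*50)*(-17*7) + 3 = (61 - 50)*(-119) + 3 = 11*(-119) + 3 = -1309 + 3 = -1306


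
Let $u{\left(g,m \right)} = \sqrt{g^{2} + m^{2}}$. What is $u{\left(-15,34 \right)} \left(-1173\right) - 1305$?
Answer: $-1305 - 1173 \sqrt{1381} \approx -44896.0$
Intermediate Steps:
$u{\left(-15,34 \right)} \left(-1173\right) - 1305 = \sqrt{\left(-15\right)^{2} + 34^{2}} \left(-1173\right) - 1305 = \sqrt{225 + 1156} \left(-1173\right) - 1305 = \sqrt{1381} \left(-1173\right) - 1305 = - 1173 \sqrt{1381} - 1305 = -1305 - 1173 \sqrt{1381}$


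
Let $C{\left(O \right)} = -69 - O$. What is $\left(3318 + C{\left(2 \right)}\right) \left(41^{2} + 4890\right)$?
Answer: $21336037$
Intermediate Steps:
$\left(3318 + C{\left(2 \right)}\right) \left(41^{2} + 4890\right) = \left(3318 - 71\right) \left(41^{2} + 4890\right) = \left(3318 - 71\right) \left(1681 + 4890\right) = \left(3318 - 71\right) 6571 = 3247 \cdot 6571 = 21336037$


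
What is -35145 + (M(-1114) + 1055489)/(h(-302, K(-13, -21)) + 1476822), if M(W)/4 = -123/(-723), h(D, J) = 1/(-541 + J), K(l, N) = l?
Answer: -6929624086474513/197176412267 ≈ -35144.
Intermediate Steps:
M(W) = 164/241 (M(W) = 4*(-123/(-723)) = 4*(-123*(-1/723)) = 4*(41/241) = 164/241)
-35145 + (M(-1114) + 1055489)/(h(-302, K(-13, -21)) + 1476822) = -35145 + (164/241 + 1055489)/(1/(-541 - 13) + 1476822) = -35145 + 254373013/(241*(1/(-554) + 1476822)) = -35145 + 254373013/(241*(-1/554 + 1476822)) = -35145 + 254373013/(241*(818159387/554)) = -35145 + (254373013/241)*(554/818159387) = -35145 + 140922649202/197176412267 = -6929624086474513/197176412267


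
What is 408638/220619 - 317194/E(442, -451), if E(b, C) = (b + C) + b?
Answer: -69802082832/95528027 ≈ -730.70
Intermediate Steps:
E(b, C) = C + 2*b (E(b, C) = (C + b) + b = C + 2*b)
408638/220619 - 317194/E(442, -451) = 408638/220619 - 317194/(-451 + 2*442) = 408638*(1/220619) - 317194/(-451 + 884) = 408638/220619 - 317194/433 = -69802082832/95528027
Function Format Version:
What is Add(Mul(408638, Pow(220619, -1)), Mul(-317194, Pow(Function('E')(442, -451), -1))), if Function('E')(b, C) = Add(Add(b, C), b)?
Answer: Rational(-69802082832, 95528027) ≈ -730.70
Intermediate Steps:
Function('E')(b, C) = Add(C, Mul(2, b)) (Function('E')(b, C) = Add(Add(C, b), b) = Add(C, Mul(2, b)))
Add(Mul(408638, Pow(220619, -1)), Mul(-317194, Pow(Function('E')(442, -451), -1))) = Add(Mul(408638, Pow(220619, -1)), Mul(-317194, Pow(Add(-451, Mul(2, 442)), -1))) = Add(Mul(408638, Rational(1, 220619)), Mul(-317194, Pow(Add(-451, 884), -1))) = Add(Rational(408638, 220619), Mul(-317194, Pow(433, -1))) = Add(Rational(408638, 220619), Mul(-317194, Rational(1, 433))) = Add(Rational(408638, 220619), Rational(-317194, 433)) = Rational(-69802082832, 95528027)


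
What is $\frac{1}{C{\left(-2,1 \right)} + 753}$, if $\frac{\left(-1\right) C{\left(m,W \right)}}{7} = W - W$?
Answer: $\frac{1}{753} \approx 0.001328$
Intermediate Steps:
$C{\left(m,W \right)} = 0$ ($C{\left(m,W \right)} = - 7 \left(W - W\right) = \left(-7\right) 0 = 0$)
$\frac{1}{C{\left(-2,1 \right)} + 753} = \frac{1}{0 + 753} = \frac{1}{753}$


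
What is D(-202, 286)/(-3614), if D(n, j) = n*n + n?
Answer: -20301/1807 ≈ -11.235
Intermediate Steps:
D(n, j) = n + n² (D(n, j) = n² + n = n + n²)
D(-202, 286)/(-3614) = -202*(1 - 202)/(-3614) = -202*(-201)*(-1/3614) = 40602*(-1/3614) = -20301/1807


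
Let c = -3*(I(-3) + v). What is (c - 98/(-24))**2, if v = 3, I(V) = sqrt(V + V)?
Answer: -4295/144 + 59*I*sqrt(6)/2 ≈ -29.826 + 72.26*I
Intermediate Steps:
I(V) = sqrt(2)*sqrt(V) (I(V) = sqrt(2*V) = sqrt(2)*sqrt(V))
c = -9 - 3*I*sqrt(6) (c = -3*(sqrt(2)*sqrt(-3) + 3) = -3*(sqrt(2)*(I*sqrt(3)) + 3) = -3*(I*sqrt(6) + 3) = -3*(3 + I*sqrt(6)) = -9 - 3*I*sqrt(6) ≈ -9.0 - 7.3485*I)
(c - 98/(-24))**2 = ((-9 - 3*I*sqrt(6)) - 98/(-24))**2 = ((-9 - 3*I*sqrt(6)) - 98*(-1/24))**2 = ((-9 - 3*I*sqrt(6)) + 49/12)**2 = (-59/12 - 3*I*sqrt(6))**2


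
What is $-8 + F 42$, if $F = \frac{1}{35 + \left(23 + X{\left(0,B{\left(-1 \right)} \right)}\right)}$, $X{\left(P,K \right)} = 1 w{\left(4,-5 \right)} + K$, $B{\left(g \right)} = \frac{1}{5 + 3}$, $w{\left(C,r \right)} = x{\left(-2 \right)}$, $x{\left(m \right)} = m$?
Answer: $- \frac{3256}{449} \approx -7.2517$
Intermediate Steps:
$w{\left(C,r \right)} = -2$
$B{\left(g \right)} = \frac{1}{8}$
$X{\left(P,K \right)} = -2 + K$ ($X{\left(P,K \right)} = 1 \left(-2\right) + K = -2 + K$)
$F = \frac{8}{449}$ ($F = \frac{1}{35 + \left(23 + \left(-2 + \frac{1}{8}\right)\right)} = \frac{1}{35 + \left(23 - \frac{15}{8}\right)} = \frac{1}{35 + \frac{169}{8}} = \frac{1}{\frac{449}{8}} = \frac{8}{449} \approx 0.017817$)
$-8 + F 42 = -8 + \frac{8}{449} \cdot 42 = -8 + \frac{336}{449} = - \frac{3256}{449}$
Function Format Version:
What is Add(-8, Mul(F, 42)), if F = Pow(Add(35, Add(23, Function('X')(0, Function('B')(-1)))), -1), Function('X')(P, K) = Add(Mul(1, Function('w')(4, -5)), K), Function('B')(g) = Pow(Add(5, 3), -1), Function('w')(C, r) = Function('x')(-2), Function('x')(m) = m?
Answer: Rational(-3256, 449) ≈ -7.2517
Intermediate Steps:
Function('w')(C, r) = -2
Function('B')(g) = Rational(1, 8) (Function('B')(g) = Pow(8, -1) = Rational(1, 8))
Function('X')(P, K) = Add(-2, K) (Function('X')(P, K) = Add(Mul(1, -2), K) = Add(-2, K))
F = Rational(8, 449) (F = Pow(Add(35, Add(23, Add(-2, Rational(1, 8)))), -1) = Pow(Add(35, Add(23, Rational(-15, 8))), -1) = Pow(Add(35, Rational(169, 8)), -1) = Pow(Rational(449, 8), -1) = Rational(8, 449) ≈ 0.017817)
Add(-8, Mul(F, 42)) = Add(-8, Mul(Rational(8, 449), 42)) = Add(-8, Rational(336, 449)) = Rational(-3256, 449)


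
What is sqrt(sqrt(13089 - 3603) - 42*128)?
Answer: sqrt(-5376 + 3*sqrt(1054)) ≈ 72.654*I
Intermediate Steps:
sqrt(sqrt(13089 - 3603) - 42*128) = sqrt(sqrt(9486) - 1*5376) = sqrt(3*sqrt(1054) - 5376) = sqrt(-5376 + 3*sqrt(1054))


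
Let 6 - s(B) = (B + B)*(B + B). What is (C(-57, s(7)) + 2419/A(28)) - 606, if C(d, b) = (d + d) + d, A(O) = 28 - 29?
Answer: -3196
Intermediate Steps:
A(O) = -1
s(B) = 6 - 4*B² (s(B) = 6 - (B + B)*(B + B) = 6 - 2*B*2*B = 6 - 4*B²)
C(d, b) = 3*d (C(d, b) = 2*d + d = 3*d)
(C(-57, s(7)) + 2419/A(28)) - 606 = (3*(-57) + 2419/(-1)) - 606 = (-171 + 2419*(-1)) - 606 = (-171 - 2419) - 606 = -2590 - 606 = -3196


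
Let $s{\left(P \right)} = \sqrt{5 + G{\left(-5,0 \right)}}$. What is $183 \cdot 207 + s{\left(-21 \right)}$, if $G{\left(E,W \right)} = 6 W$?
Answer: $37881 + \sqrt{5} \approx 37883.0$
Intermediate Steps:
$s{\left(P \right)} = \sqrt{5}$ ($s{\left(P \right)} = \sqrt{5 + 6 \cdot 0} = \sqrt{5 + 0} = \sqrt{5}$)
$183 \cdot 207 + s{\left(-21 \right)} = 183 \cdot 207 + \sqrt{5} = 37881 + \sqrt{5}$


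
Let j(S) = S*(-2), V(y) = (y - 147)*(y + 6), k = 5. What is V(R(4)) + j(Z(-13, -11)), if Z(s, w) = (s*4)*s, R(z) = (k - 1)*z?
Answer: -4234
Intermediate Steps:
R(z) = 4*z (R(z) = (5 - 1)*z = 4*z)
Z(s, w) = 4*s² (Z(s, w) = (4*s)*s = 4*s²)
V(y) = (-147 + y)*(6 + y)
j(S) = -2*S
V(R(4)) + j(Z(-13, -11)) = (-882 + (4*4)² - 564*4) - 8*(-13)² = (-882 + 16² - 141*16) - 8*169 = (-882 + 256 - 2256) - 2*676 = -2882 - 1352 = -4234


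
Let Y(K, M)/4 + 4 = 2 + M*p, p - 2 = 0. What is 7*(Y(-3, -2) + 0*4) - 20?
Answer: -188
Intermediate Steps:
p = 2 (p = 2 + 0 = 2)
Y(K, M) = -8 + 8*M (Y(K, M) = -16 + 4*(2 + M*2) = -16 + 4*(2 + 2*M) = -16 + (8 + 8*M) = -8 + 8*M)
7*(Y(-3, -2) + 0*4) - 20 = 7*((-8 + 8*(-2)) + 0*4) - 20 = 7*((-8 - 16) + 0) - 20 = 7*(-24 + 0) - 20 = 7*(-24) - 20 = -168 - 20 = -188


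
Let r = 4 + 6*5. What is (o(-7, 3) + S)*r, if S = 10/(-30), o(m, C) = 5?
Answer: 476/3 ≈ 158.67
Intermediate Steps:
S = -⅓ (S = 10*(-1/30) = -⅓ ≈ -0.33333)
r = 34 (r = 4 + 30 = 34)
(o(-7, 3) + S)*r = (5 - ⅓)*34 = (14/3)*34 = 476/3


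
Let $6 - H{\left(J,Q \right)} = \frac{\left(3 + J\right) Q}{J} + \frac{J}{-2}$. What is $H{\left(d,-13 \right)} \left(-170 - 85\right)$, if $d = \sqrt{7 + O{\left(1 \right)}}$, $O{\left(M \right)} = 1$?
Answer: $-4845 - \frac{10965 \sqrt{2}}{4} \approx -8721.7$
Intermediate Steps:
$d = 2 \sqrt{2}$ ($d = \sqrt{7 + 1} = \sqrt{8} = 2 \sqrt{2} \approx 2.8284$)
$H{\left(J,Q \right)} = 6 + \frac{J}{2} - \frac{Q \left(3 + J\right)}{J}$ ($H{\left(J,Q \right)} = 6 - \left(\frac{\left(3 + J\right) Q}{J} + \frac{J}{-2}\right) = 6 - \left(\frac{Q \left(3 + J\right)}{J} + J \left(- \frac{1}{2}\right)\right) = 6 - \left(\frac{Q \left(3 + J\right)}{J} - \frac{J}{2}\right) = 6 - \left(- \frac{J}{2} + \frac{Q \left(3 + J\right)}{J}\right) = 6 + \left(\frac{J}{2} - \frac{Q \left(3 + J\right)}{J}\right) = 6 + \frac{J}{2} - \frac{Q \left(3 + J\right)}{J}$)
$H{\left(d,-13 \right)} \left(-170 - 85\right) = \left(6 + \frac{2 \sqrt{2}}{2} - -13 - - \frac{39}{2 \sqrt{2}}\right) \left(-170 - 85\right) = \left(6 + \sqrt{2} + 13 - - 39 \frac{\sqrt{2}}{4}\right) \left(-255\right) = \left(6 + \sqrt{2} + 13 + \frac{39 \sqrt{2}}{4}\right) \left(-255\right) = \left(19 + \frac{43 \sqrt{2}}{4}\right) \left(-255\right) = -4845 - \frac{10965 \sqrt{2}}{4}$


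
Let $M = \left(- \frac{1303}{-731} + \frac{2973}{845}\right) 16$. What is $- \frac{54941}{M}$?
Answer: $- \frac{33936780995}{52388768} \approx -647.79$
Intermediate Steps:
$M = \frac{52388768}{617695}$ ($M = \left(\left(-1303\right) \left(- \frac{1}{731}\right) + 2973 \cdot \frac{1}{845}\right) 16 = \left(\frac{1303}{731} + \frac{2973}{845}\right) 16 = \frac{3274298}{617695} \cdot 16 = \frac{52388768}{617695} \approx 84.813$)
$- \frac{54941}{M} = - \frac{54941}{\frac{52388768}{617695}} = \left(-54941\right) \frac{617695}{52388768} = - \frac{33936780995}{52388768}$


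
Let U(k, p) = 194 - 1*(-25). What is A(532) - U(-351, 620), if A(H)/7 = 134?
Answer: 719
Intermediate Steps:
U(k, p) = 219 (U(k, p) = 194 + 25 = 219)
A(H) = 938 (A(H) = 7*134 = 938)
A(532) - U(-351, 620) = 938 - 1*219 = 938 - 219 = 719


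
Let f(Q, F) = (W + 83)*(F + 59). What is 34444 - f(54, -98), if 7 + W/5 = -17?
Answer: 33001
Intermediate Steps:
W = -120 (W = -35 + 5*(-17) = -35 - 85 = -120)
f(Q, F) = -2183 - 37*F (f(Q, F) = (-120 + 83)*(F + 59) = -37*(59 + F) = -2183 - 37*F)
34444 - f(54, -98) = 34444 - (-2183 - 37*(-98)) = 34444 - (-2183 + 3626) = 34444 - 1*1443 = 34444 - 1443 = 33001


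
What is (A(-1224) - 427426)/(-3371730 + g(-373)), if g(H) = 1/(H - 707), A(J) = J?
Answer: 462942000/3641468401 ≈ 0.12713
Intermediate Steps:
g(H) = 1/(-707 + H)
(A(-1224) - 427426)/(-3371730 + g(-373)) = (-1224 - 427426)/(-3371730 + 1/(-707 - 373)) = -428650/(-3371730 + 1/(-1080)) = -428650/(-3371730 - 1/1080) = -428650/(-3641468401/1080) = -428650*(-1080/3641468401) = 462942000/3641468401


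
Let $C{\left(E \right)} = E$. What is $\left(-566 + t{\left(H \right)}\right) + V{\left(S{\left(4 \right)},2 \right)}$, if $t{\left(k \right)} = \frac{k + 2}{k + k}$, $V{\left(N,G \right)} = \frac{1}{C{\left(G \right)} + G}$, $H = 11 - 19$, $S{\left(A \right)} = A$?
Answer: $- \frac{4523}{8} \approx -565.38$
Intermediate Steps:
$H = -8$ ($H = 11 - 19 = -8$)
$V{\left(N,G \right)} = \frac{1}{2 G}$ ($V{\left(N,G \right)} = \frac{1}{G + G} = \frac{1}{2 G}$)
$t{\left(k \right)} = \frac{2 + k}{2 k}$
$\left(-566 + t{\left(H \right)}\right) + V{\left(S{\left(4 \right)},2 \right)} = \left(-566 + \frac{2 - 8}{2 \left(-8\right)}\right) + \frac{1}{2 \cdot 2} = \left(-566 + \frac{1}{2} \left(- \frac{1}{8}\right) \left(-6\right)\right) + \frac{1}{2} \cdot \frac{1}{2} = \left(-566 + \frac{3}{8}\right) + \frac{1}{4} = - \frac{4525}{8} + \frac{1}{4} = - \frac{4523}{8}$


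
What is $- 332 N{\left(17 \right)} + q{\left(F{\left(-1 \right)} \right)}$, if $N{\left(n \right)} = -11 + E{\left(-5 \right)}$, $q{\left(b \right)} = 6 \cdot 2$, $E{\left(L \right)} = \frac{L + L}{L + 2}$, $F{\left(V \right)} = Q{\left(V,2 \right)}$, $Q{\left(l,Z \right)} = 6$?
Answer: $\frac{7672}{3} \approx 2557.3$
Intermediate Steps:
$F{\left(V \right)} = 6$
$E{\left(L \right)} = \frac{2 L}{2 + L}$
$q{\left(b \right)} = 12$
$N{\left(n \right)} = - \frac{23}{3}$ ($N{\left(n \right)} = -11 + 2 \left(-5\right) \frac{1}{2 - 5} = -11 + 2 \left(-5\right) \frac{1}{-3} = -11 + 2 \left(-5\right) \left(- \frac{1}{3}\right) = -11 + \frac{10}{3} = - \frac{23}{3}$)
$- 332 N{\left(17 \right)} + q{\left(F{\left(-1 \right)} \right)} = \left(-332\right) \left(- \frac{23}{3}\right) + 12 = \frac{7636}{3} + 12 = \frac{7672}{3}$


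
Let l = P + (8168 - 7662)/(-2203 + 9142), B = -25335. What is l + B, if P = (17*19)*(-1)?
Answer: -178040356/6939 ≈ -25658.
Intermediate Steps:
P = -323 (P = 323*(-1) = -323)
l = -2240791/6939 (l = -323 + (8168 - 7662)/(-2203 + 9142) = -323 + 506/6939 = -2240791/6939 ≈ -322.93)
l + B = -2240791/6939 - 25335 = -178040356/6939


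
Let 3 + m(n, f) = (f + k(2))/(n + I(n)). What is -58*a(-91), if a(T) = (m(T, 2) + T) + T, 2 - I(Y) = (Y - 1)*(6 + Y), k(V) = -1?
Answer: 84863628/7909 ≈ 10730.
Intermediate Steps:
I(Y) = 2 - (-1 + Y)*(6 + Y) (I(Y) = 2 - (Y - 1)*(6 + Y) = 2 - (-1 + Y)*(6 + Y))
m(n, f) = -3 + (-1 + f)/(8 - n² - 4*n) (m(n, f) = -3 + (f - 1)/(n + (8 - n² - 5*n)) = -3 + (-1 + f)/(8 - n² - 4*n))
a(T) = 2*T + (23 - 12*T - 3*T²)/(-8 + T² + 4*T) (a(T) = ((25 - 1*2 - 12*T - 3*T²)/(-8 + T² + 4*T) + T) + T = ((25 - 2 - 12*T - 3*T²)/(-8 + T² + 4*T) + T) + T = ((23 - 12*T - 3*T²)/(-8 + T² + 4*T) + T) + T = (T + (23 - 12*T - 3*T²)/(-8 + T² + 4*T)) + T = 2*T + (23 - 12*T - 3*T²)/(-8 + T² + 4*T))
-58*a(-91) = -58*(23 - 28*(-91) + 2*(-91)³ + 5*(-91)²)/(-8 + (-91)² + 4*(-91)) = -58*(23 + 2548 + 2*(-753571) + 5*8281)/(-8 + 8281 - 364) = -58*(23 + 2548 - 1507142 + 41405)/7909 = -58*(-1463166)/7909 = -58*(-1463166/7909) = 84863628/7909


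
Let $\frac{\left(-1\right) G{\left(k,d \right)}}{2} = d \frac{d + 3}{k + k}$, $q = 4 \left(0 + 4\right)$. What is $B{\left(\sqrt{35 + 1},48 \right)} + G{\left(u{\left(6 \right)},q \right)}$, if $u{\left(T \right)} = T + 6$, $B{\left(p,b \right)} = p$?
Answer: $- \frac{58}{3} \approx -19.333$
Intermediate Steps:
$q = 16$ ($q = 4 \cdot 4 = 16$)
$u{\left(T \right)} = 6 + T$
$G{\left(k,d \right)} = - \frac{d \left(3 + d\right)}{k}$ ($G{\left(k,d \right)} = - 2 d \frac{d + 3}{k + k} = - 2 d \frac{3 + d}{2 k} = - 2 \frac{d \left(3 + d\right)}{2 k} = - \frac{d \left(3 + d\right)}{k}$)
$B{\left(\sqrt{35 + 1},48 \right)} + G{\left(u{\left(6 \right)},q \right)} = \sqrt{35 + 1} - \frac{16 \left(3 + 16\right)}{6 + 6} = \sqrt{36} - 16 \cdot \frac{1}{12} \cdot 19 = 6 - 16 \cdot \frac{1}{12} \cdot 19 = 6 - \frac{76}{3} = - \frac{58}{3}$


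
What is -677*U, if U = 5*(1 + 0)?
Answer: -3385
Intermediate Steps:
U = 5 (U = 5*1 = 5)
-677*U = -677*5 = -3385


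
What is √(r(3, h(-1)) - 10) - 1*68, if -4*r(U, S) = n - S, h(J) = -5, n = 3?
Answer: -68 + 2*I*√3 ≈ -68.0 + 3.4641*I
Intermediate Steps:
r(U, S) = -¾ + S/4 (r(U, S) = -(3 - S)/4 = -¾ + S/4)
√(r(3, h(-1)) - 10) - 1*68 = √((-¾ + (¼)*(-5)) - 10) - 1*68 = √((-¾ - 5/4) - 10) - 68 = √(-2 - 10) - 68 = √(-12) - 68 = 2*I*√3 - 68 = -68 + 2*I*√3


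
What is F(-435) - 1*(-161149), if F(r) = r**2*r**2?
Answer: 35806261774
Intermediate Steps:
F(r) = r**4
F(-435) - 1*(-161149) = (-435)**4 - 1*(-161149) = 35806100625 + 161149 = 35806261774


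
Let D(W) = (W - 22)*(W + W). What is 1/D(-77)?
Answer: 1/15246 ≈ 6.5591e-5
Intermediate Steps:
D(W) = 2*W*(-22 + W) (D(W) = (-22 + W)*(2*W) = 2*W*(-22 + W))
1/D(-77) = 1/(2*(-77)*(-22 - 77)) = 1/(2*(-77)*(-99)) = 1/15246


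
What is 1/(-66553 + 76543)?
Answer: 1/9990 ≈ 0.00010010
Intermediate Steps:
1/(-66553 + 76543) = 1/9990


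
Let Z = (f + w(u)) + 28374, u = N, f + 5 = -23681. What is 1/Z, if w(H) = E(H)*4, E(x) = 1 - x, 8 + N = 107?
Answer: 1/4296 ≈ 0.00023277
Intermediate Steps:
N = 99 (N = -8 + 107 = 99)
f = -23686 (f = -5 - 23681 = -23686)
u = 99
w(H) = 4 - 4*H (w(H) = (1 - H)*4 = 4 - 4*H)
Z = 4296 (Z = (-23686 + (4 - 4*99)) + 28374 = (-23686 + (4 - 396)) + 28374 = (-23686 - 392) + 28374 = -24078 + 28374 = 4296)
1/Z = 1/4296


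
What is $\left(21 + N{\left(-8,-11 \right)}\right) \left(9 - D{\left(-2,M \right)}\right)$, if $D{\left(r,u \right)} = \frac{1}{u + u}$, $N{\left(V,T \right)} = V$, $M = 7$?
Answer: $\frac{1625}{14} \approx 116.07$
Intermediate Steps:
$D{\left(r,u \right)} = \frac{1}{2 u}$
$\left(21 + N{\left(-8,-11 \right)}\right) \left(9 - D{\left(-2,M \right)}\right) = \left(21 - 8\right) \left(9 - \frac{1}{2 \cdot 7}\right) = 13 \left(9 - \frac{1}{2} \cdot \frac{1}{7}\right) = 13 \left(9 - \frac{1}{14}\right) = 13 \cdot \frac{125}{14} = \frac{1625}{14}$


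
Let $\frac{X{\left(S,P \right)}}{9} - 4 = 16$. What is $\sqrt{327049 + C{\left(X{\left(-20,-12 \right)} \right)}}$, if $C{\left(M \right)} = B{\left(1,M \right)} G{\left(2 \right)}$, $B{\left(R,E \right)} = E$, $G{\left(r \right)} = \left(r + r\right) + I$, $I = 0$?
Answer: $\sqrt{327769} \approx 572.51$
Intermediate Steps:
$X{\left(S,P \right)} = 180$ ($X{\left(S,P \right)} = 36 + 9 \cdot 16 = 36 + 144 = 180$)
$G{\left(r \right)} = 2 r$ ($G{\left(r \right)} = \left(r + r\right) + 0 = 2 r + 0 = 2 r$)
$C{\left(M \right)} = 4 M$ ($C{\left(M \right)} = M 2 \cdot 2 = M 4 = 4 M$)
$\sqrt{327049 + C{\left(X{\left(-20,-12 \right)} \right)}} = \sqrt{327049 + 4 \cdot 180} = \sqrt{327049 + 720} = \sqrt{327769}$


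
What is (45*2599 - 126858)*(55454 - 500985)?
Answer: 4412093493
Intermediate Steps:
(45*2599 - 126858)*(55454 - 500985) = (116955 - 126858)*(-445531) = -9903*(-445531) = 4412093493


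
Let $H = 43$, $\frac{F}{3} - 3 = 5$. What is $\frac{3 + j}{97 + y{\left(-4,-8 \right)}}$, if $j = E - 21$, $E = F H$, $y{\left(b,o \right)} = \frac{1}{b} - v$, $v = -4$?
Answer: $\frac{312}{31} \approx 10.065$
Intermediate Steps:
$F = 24$ ($F = 9 + 3 \cdot 5 = 9 + 15 = 24$)
$y{\left(b,o \right)} = 4 + \frac{1}{b}$ ($y{\left(b,o \right)} = \frac{1}{b} - -4 = \frac{1}{b} + 4 = 4 + \frac{1}{b}$)
$E = 1032$ ($E = 24 \cdot 43 = 1032$)
$j = 1011$ ($j = 1032 - 21 = 1011$)
$\frac{3 + j}{97 + y{\left(-4,-8 \right)}} = \frac{3 + 1011}{97 + \left(4 + \frac{1}{-4}\right)} = \frac{1014}{97 + \left(4 - \frac{1}{4}\right)} = \frac{1014}{97 + \frac{15}{4}} = \frac{1014}{\frac{403}{4}} = 1014 \cdot \frac{4}{403} = \frac{312}{31}$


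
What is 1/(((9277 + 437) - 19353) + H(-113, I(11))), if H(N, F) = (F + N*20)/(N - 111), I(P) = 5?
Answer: -224/2156881 ≈ -0.00010385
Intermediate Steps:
H(N, F) = (F + 20*N)/(-111 + N)
1/(((9277 + 437) - 19353) + H(-113, I(11))) = 1/(((9277 + 437) - 19353) + (5 + 20*(-113))/(-111 - 113)) = 1/((9714 - 19353) + (5 - 2260)/(-224)) = 1/(-9639 - 1/224*(-2255)) = 1/(-9639 + 2255/224) = 1/(-2156881/224) = -224/2156881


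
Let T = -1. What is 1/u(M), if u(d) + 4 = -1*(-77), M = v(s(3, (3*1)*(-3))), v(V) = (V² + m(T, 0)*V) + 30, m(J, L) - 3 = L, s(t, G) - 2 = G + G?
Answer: 1/73 ≈ 0.013699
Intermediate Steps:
s(t, G) = 2 + 2*G (s(t, G) = 2 + (G + G) = 2 + 2*G)
m(J, L) = 3 + L
v(V) = 30 + V² + 3*V (v(V) = (V² + (3 + 0)*V) + 30 = (V² + 3*V) + 30 = 30 + V² + 3*V)
M = 238 (M = 30 + (2 + 2*((3*1)*(-3)))² + 3*(2 + 2*((3*1)*(-3))) = 30 + (2 + 2*(3*(-3)))² + 3*(2 + 2*(3*(-3))) = 30 + (2 + 2*(-9))² + 3*(2 + 2*(-9)) = 30 + (2 - 18)² + 3*(2 - 18) = 30 + (-16)² + 3*(-16) = 30 + 256 - 48 = 238)
u(d) = 73 (u(d) = -4 - 1*(-77) = -4 + 77 = 73)
1/u(M) = 1/73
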